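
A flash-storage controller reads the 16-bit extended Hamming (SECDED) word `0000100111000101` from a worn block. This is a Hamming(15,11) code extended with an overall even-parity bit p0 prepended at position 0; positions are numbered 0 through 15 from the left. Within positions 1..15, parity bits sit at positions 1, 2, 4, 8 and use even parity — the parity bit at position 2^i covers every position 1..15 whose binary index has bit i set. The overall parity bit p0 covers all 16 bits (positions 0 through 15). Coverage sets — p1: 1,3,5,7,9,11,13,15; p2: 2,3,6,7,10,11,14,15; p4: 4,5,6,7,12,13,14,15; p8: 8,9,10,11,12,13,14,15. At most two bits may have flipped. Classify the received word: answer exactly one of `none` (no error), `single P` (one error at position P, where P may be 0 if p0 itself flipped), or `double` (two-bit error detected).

none

s1: b1⊕b3⊕b5⊕b7⊕b9⊕b11⊕b13⊕b15 = 0⊕0⊕0⊕1⊕1⊕0⊕1⊕1 = 0
s2: b2⊕b3⊕b6⊕b7⊕b10⊕b11⊕b14⊕b15 = 0⊕0⊕0⊕1⊕0⊕0⊕0⊕1 = 0
s4: b4⊕b5⊕b6⊕b7⊕b12⊕b13⊕b14⊕b15 = 1⊕0⊕0⊕1⊕0⊕1⊕0⊕1 = 0
s8: b8⊕b9⊕b10⊕b11⊕b12⊕b13⊕b14⊕b15 = 1⊕1⊕0⊕0⊕0⊕1⊕0⊕1 = 0
Syndrome (s8...s1) = 0000 → position 0 (no error).
Overall parity (XOR of all 16 bits, including p0): 0⊕0⊕0⊕0⊕1⊕0⊕0⊕1⊕1⊕1⊕0⊕0⊕0⊕1⊕0⊕1 = 0
Overall=0, syndrome position=0 → no error.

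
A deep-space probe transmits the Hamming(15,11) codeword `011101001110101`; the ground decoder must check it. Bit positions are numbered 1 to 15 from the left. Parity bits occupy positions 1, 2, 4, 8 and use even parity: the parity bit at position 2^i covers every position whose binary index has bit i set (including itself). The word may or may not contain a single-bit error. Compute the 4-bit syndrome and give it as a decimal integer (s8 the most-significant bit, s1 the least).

s1: b1⊕b3⊕b5⊕b7⊕b9⊕b11⊕b13⊕b15 = 0⊕1⊕0⊕0⊕1⊕1⊕1⊕1 = 1
s2: b2⊕b3⊕b6⊕b7⊕b10⊕b11⊕b14⊕b15 = 1⊕1⊕1⊕0⊕1⊕1⊕0⊕1 = 0
s4: b4⊕b5⊕b6⊕b7⊕b12⊕b13⊕b14⊕b15 = 1⊕0⊕1⊕0⊕0⊕1⊕0⊕1 = 0
s8: b8⊕b9⊕b10⊕b11⊕b12⊕b13⊕b14⊕b15 = 0⊕1⊕1⊕1⊕0⊕1⊕0⊕1 = 1
Syndrome (s8...s1) = 1001 → position 9.

9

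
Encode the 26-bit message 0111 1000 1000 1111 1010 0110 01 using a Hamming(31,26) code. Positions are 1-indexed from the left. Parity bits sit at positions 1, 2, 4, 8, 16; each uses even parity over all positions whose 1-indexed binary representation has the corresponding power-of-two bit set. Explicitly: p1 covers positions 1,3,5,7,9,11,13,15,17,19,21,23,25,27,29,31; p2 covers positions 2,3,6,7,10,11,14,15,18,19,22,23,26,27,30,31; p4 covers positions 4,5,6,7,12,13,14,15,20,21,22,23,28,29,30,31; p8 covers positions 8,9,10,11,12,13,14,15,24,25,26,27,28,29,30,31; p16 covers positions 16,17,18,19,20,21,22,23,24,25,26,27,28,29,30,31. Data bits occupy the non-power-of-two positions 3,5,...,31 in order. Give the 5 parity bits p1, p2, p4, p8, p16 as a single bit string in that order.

Place data bits at non-power-of-two positions: b3=0, b5=1, b6=1, b7=1, b9=1, b10=0, b11=0, b12=0, b13=1, b14=0, b15=0, b17=0, b18=1, b19=1, b20=1, b21=1, b22=1, b23=0, b24=1, b25=0, b26=0, b27=1, b28=1, b29=0, b30=0, b31=1.
p1 = XOR of data positions {3,5,7,9,11,13,15,17,19,21,23,25,27,29,31} = 0⊕1⊕1⊕1⊕0⊕1⊕0⊕0⊕1⊕1⊕0⊕0⊕1⊕0⊕1 = 0
p2 = XOR of data positions {3,6,7,10,11,14,15,18,19,22,23,26,27,30,31} = 0⊕1⊕1⊕0⊕0⊕0⊕0⊕1⊕1⊕1⊕0⊕0⊕1⊕0⊕1 = 1
p4 = XOR of data positions {5,6,7,12,13,14,15,20,21,22,23,28,29,30,31} = 1⊕1⊕1⊕0⊕1⊕0⊕0⊕1⊕1⊕1⊕0⊕1⊕0⊕0⊕1 = 1
p8 = XOR of data positions {9,10,11,12,13,14,15,24,25,26,27,28,29,30,31} = 1⊕0⊕0⊕0⊕1⊕0⊕0⊕1⊕0⊕0⊕1⊕1⊕0⊕0⊕1 = 0
p16 = XOR of data positions {17,18,19,20,21,22,23,24,25,26,27,28,29,30,31} = 0⊕1⊕1⊕1⊕1⊕1⊕0⊕1⊕0⊕0⊕1⊕1⊕0⊕0⊕1 = 1
Parity bits p1,p2,p4,p8,p16 = 01101

01101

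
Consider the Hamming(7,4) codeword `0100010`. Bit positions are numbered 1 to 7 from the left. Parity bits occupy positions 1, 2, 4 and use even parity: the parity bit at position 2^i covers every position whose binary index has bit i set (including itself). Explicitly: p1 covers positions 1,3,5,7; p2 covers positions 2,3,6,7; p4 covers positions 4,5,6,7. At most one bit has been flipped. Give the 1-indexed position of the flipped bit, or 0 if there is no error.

4

s1: b1⊕b3⊕b5⊕b7 = 0⊕0⊕0⊕0 = 0
s2: b2⊕b3⊕b6⊕b7 = 1⊕0⊕1⊕0 = 0
s4: b4⊕b5⊕b6⊕b7 = 0⊕0⊕1⊕0 = 1
Syndrome (s4...s1) = 100 → position 4.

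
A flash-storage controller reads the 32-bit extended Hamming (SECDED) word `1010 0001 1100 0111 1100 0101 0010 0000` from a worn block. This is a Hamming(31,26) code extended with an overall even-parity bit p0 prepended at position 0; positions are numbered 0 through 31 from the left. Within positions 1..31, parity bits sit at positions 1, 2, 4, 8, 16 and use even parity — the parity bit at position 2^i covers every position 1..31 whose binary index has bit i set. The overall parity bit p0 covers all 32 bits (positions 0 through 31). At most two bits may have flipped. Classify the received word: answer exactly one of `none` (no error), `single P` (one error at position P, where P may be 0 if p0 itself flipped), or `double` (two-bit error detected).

single 17

s1: b1⊕b3⊕b5⊕b7⊕b9⊕b11⊕b13⊕b15⊕b17⊕b19⊕b21⊕b23⊕b25⊕b27⊕b29⊕b31 = 0⊕0⊕0⊕1⊕1⊕0⊕1⊕1⊕1⊕0⊕1⊕1⊕0⊕0⊕0⊕0 = 1
s2: b2⊕b3⊕b6⊕b7⊕b10⊕b11⊕b14⊕b15⊕b18⊕b19⊕b22⊕b23⊕b26⊕b27⊕b30⊕b31 = 1⊕0⊕0⊕1⊕0⊕0⊕1⊕1⊕0⊕0⊕0⊕1⊕1⊕0⊕0⊕0 = 0
s4: b4⊕b5⊕b6⊕b7⊕b12⊕b13⊕b14⊕b15⊕b20⊕b21⊕b22⊕b23⊕b28⊕b29⊕b30⊕b31 = 0⊕0⊕0⊕1⊕0⊕1⊕1⊕1⊕0⊕1⊕0⊕1⊕0⊕0⊕0⊕0 = 0
s8: b8⊕b9⊕b10⊕b11⊕b12⊕b13⊕b14⊕b15⊕b24⊕b25⊕b26⊕b27⊕b28⊕b29⊕b30⊕b31 = 1⊕1⊕0⊕0⊕0⊕1⊕1⊕1⊕0⊕0⊕1⊕0⊕0⊕0⊕0⊕0 = 0
s16: b16⊕b17⊕b18⊕b19⊕b20⊕b21⊕b22⊕b23⊕b24⊕b25⊕b26⊕b27⊕b28⊕b29⊕b30⊕b31 = 1⊕1⊕0⊕0⊕0⊕1⊕0⊕1⊕0⊕0⊕1⊕0⊕0⊕0⊕0⊕0 = 1
Syndrome (s16...s1) = 10001 → position 17.
Overall parity (XOR of all 32 bits, including p0): 1⊕0⊕1⊕0⊕0⊕0⊕0⊕1⊕1⊕1⊕0⊕0⊕0⊕1⊕1⊕1⊕1⊕1⊕0⊕0⊕0⊕1⊕0⊕1⊕0⊕0⊕1⊕0⊕0⊕0⊕0⊕0 = 1
Overall=1, syndrome position=17 → single-bit error at position 17.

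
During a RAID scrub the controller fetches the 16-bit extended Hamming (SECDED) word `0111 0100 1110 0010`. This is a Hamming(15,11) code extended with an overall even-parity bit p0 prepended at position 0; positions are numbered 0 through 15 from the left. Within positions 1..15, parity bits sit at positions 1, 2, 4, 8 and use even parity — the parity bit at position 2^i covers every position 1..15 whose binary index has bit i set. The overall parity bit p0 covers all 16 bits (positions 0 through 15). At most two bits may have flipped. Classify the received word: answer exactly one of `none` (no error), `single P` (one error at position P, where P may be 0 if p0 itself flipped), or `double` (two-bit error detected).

none

s1: b1⊕b3⊕b5⊕b7⊕b9⊕b11⊕b13⊕b15 = 1⊕1⊕1⊕0⊕1⊕0⊕0⊕0 = 0
s2: b2⊕b3⊕b6⊕b7⊕b10⊕b11⊕b14⊕b15 = 1⊕1⊕0⊕0⊕1⊕0⊕1⊕0 = 0
s4: b4⊕b5⊕b6⊕b7⊕b12⊕b13⊕b14⊕b15 = 0⊕1⊕0⊕0⊕0⊕0⊕1⊕0 = 0
s8: b8⊕b9⊕b10⊕b11⊕b12⊕b13⊕b14⊕b15 = 1⊕1⊕1⊕0⊕0⊕0⊕1⊕0 = 0
Syndrome (s8...s1) = 0000 → position 0 (no error).
Overall parity (XOR of all 16 bits, including p0): 0⊕1⊕1⊕1⊕0⊕1⊕0⊕0⊕1⊕1⊕1⊕0⊕0⊕0⊕1⊕0 = 0
Overall=0, syndrome position=0 → no error.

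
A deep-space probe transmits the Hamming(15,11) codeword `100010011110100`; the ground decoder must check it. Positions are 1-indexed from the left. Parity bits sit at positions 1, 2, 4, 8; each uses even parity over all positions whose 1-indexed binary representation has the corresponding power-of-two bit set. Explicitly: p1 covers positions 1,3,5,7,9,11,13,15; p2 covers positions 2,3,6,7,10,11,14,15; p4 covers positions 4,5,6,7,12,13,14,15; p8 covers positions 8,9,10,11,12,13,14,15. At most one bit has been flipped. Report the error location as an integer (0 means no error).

9

s1: b1⊕b3⊕b5⊕b7⊕b9⊕b11⊕b13⊕b15 = 1⊕0⊕1⊕0⊕1⊕1⊕1⊕0 = 1
s2: b2⊕b3⊕b6⊕b7⊕b10⊕b11⊕b14⊕b15 = 0⊕0⊕0⊕0⊕1⊕1⊕0⊕0 = 0
s4: b4⊕b5⊕b6⊕b7⊕b12⊕b13⊕b14⊕b15 = 0⊕1⊕0⊕0⊕0⊕1⊕0⊕0 = 0
s8: b8⊕b9⊕b10⊕b11⊕b12⊕b13⊕b14⊕b15 = 1⊕1⊕1⊕1⊕0⊕1⊕0⊕0 = 1
Syndrome (s8...s1) = 1001 → position 9.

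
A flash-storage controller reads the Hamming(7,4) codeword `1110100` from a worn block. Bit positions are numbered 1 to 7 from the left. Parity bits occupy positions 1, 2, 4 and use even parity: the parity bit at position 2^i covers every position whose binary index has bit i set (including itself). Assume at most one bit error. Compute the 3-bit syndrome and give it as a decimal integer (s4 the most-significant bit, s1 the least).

s1: b1⊕b3⊕b5⊕b7 = 1⊕1⊕1⊕0 = 1
s2: b2⊕b3⊕b6⊕b7 = 1⊕1⊕0⊕0 = 0
s4: b4⊕b5⊕b6⊕b7 = 0⊕1⊕0⊕0 = 1
Syndrome (s4...s1) = 101 → position 5.

5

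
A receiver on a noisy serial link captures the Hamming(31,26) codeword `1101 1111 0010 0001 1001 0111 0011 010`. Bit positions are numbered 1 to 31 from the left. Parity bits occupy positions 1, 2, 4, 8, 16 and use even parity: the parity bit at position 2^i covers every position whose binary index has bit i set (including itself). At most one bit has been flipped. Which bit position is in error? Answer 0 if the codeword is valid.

s1: b1⊕b3⊕b5⊕b7⊕b9⊕b11⊕b13⊕b15⊕b17⊕b19⊕b21⊕b23⊕b25⊕b27⊕b29⊕b31 = 1⊕0⊕1⊕1⊕0⊕1⊕0⊕0⊕1⊕0⊕0⊕1⊕0⊕1⊕0⊕0 = 1
s2: b2⊕b3⊕b6⊕b7⊕b10⊕b11⊕b14⊕b15⊕b18⊕b19⊕b22⊕b23⊕b26⊕b27⊕b30⊕b31 = 1⊕0⊕1⊕1⊕0⊕1⊕0⊕0⊕0⊕0⊕1⊕1⊕0⊕1⊕1⊕0 = 0
s4: b4⊕b5⊕b6⊕b7⊕b12⊕b13⊕b14⊕b15⊕b20⊕b21⊕b22⊕b23⊕b28⊕b29⊕b30⊕b31 = 1⊕1⊕1⊕1⊕0⊕0⊕0⊕0⊕1⊕0⊕1⊕1⊕1⊕0⊕1⊕0 = 1
s8: b8⊕b9⊕b10⊕b11⊕b12⊕b13⊕b14⊕b15⊕b24⊕b25⊕b26⊕b27⊕b28⊕b29⊕b30⊕b31 = 1⊕0⊕0⊕1⊕0⊕0⊕0⊕0⊕1⊕0⊕0⊕1⊕1⊕0⊕1⊕0 = 0
s16: b16⊕b17⊕b18⊕b19⊕b20⊕b21⊕b22⊕b23⊕b24⊕b25⊕b26⊕b27⊕b28⊕b29⊕b30⊕b31 = 1⊕1⊕0⊕0⊕1⊕0⊕1⊕1⊕1⊕0⊕0⊕1⊕1⊕0⊕1⊕0 = 1
Syndrome (s16...s1) = 10101 → position 21.

21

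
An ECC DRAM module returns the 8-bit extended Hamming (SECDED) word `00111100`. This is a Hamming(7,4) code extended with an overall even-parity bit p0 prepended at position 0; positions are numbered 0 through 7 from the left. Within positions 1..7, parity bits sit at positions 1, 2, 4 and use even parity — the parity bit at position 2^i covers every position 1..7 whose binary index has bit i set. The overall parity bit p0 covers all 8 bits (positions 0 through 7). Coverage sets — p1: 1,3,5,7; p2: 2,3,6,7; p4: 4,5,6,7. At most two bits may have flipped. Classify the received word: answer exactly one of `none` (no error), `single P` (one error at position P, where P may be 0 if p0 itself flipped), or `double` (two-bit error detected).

s1: b1⊕b3⊕b5⊕b7 = 0⊕1⊕1⊕0 = 0
s2: b2⊕b3⊕b6⊕b7 = 1⊕1⊕0⊕0 = 0
s4: b4⊕b5⊕b6⊕b7 = 1⊕1⊕0⊕0 = 0
Syndrome (s4...s1) = 000 → position 0 (no error).
Overall parity (XOR of all 8 bits, including p0): 0⊕0⊕1⊕1⊕1⊕1⊕0⊕0 = 0
Overall=0, syndrome position=0 → no error.

none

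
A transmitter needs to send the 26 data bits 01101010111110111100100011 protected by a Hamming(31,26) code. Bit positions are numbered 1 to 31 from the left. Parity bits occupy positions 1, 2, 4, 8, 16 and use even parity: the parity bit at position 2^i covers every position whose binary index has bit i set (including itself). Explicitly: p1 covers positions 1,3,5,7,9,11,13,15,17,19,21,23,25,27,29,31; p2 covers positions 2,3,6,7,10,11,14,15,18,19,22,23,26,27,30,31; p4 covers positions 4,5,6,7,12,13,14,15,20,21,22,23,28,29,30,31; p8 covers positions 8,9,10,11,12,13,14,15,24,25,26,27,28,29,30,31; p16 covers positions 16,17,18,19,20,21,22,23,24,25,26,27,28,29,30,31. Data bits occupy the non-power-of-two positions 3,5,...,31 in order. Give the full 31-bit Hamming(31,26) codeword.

Place data bits at non-power-of-two positions: b3=0, b5=1, b6=1, b7=0, b9=1, b10=0, b11=1, b12=0, b13=1, b14=1, b15=1, b17=1, b18=1, b19=0, b20=1, b21=1, b22=1, b23=1, b24=0, b25=0, b26=1, b27=0, b28=0, b29=0, b30=1, b31=1.
p1 = XOR of data positions {3,5,7,9,11,13,15,17,19,21,23,25,27,29,31} = 0⊕1⊕0⊕1⊕1⊕1⊕1⊕1⊕0⊕1⊕1⊕0⊕0⊕0⊕1 = 1
p2 = XOR of data positions {3,6,7,10,11,14,15,18,19,22,23,26,27,30,31} = 0⊕1⊕0⊕0⊕1⊕1⊕1⊕1⊕0⊕1⊕1⊕1⊕0⊕1⊕1 = 0
p4 = XOR of data positions {5,6,7,12,13,14,15,20,21,22,23,28,29,30,31} = 1⊕1⊕0⊕0⊕1⊕1⊕1⊕1⊕1⊕1⊕1⊕0⊕0⊕1⊕1 = 1
p8 = XOR of data positions {9,10,11,12,13,14,15,24,25,26,27,28,29,30,31} = 1⊕0⊕1⊕0⊕1⊕1⊕1⊕0⊕0⊕1⊕0⊕0⊕0⊕1⊕1 = 0
p16 = XOR of data positions {17,18,19,20,21,22,23,24,25,26,27,28,29,30,31} = 1⊕1⊕0⊕1⊕1⊕1⊕1⊕0⊕0⊕1⊕0⊕0⊕0⊕1⊕1 = 1
Codeword b1..b31 = 1001110010101111110111100100011

1001110010101111110111100100011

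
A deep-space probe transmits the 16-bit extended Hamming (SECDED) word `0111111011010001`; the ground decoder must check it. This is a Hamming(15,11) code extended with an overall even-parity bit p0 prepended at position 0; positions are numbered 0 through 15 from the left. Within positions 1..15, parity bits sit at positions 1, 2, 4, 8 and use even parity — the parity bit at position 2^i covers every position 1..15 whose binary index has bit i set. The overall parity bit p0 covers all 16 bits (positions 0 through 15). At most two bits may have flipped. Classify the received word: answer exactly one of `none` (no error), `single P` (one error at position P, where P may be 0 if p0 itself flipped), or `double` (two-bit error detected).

double

s1: b1⊕b3⊕b5⊕b7⊕b9⊕b11⊕b13⊕b15 = 1⊕1⊕1⊕0⊕1⊕1⊕0⊕1 = 0
s2: b2⊕b3⊕b6⊕b7⊕b10⊕b11⊕b14⊕b15 = 1⊕1⊕1⊕0⊕0⊕1⊕0⊕1 = 1
s4: b4⊕b5⊕b6⊕b7⊕b12⊕b13⊕b14⊕b15 = 1⊕1⊕1⊕0⊕0⊕0⊕0⊕1 = 0
s8: b8⊕b9⊕b10⊕b11⊕b12⊕b13⊕b14⊕b15 = 1⊕1⊕0⊕1⊕0⊕0⊕0⊕1 = 0
Syndrome (s8...s1) = 0010 → position 2.
Overall parity (XOR of all 16 bits, including p0): 0⊕1⊕1⊕1⊕1⊕1⊕1⊕0⊕1⊕1⊕0⊕1⊕0⊕0⊕0⊕1 = 0
Overall=0, syndrome position=2 → double-bit error detected (uncorrectable).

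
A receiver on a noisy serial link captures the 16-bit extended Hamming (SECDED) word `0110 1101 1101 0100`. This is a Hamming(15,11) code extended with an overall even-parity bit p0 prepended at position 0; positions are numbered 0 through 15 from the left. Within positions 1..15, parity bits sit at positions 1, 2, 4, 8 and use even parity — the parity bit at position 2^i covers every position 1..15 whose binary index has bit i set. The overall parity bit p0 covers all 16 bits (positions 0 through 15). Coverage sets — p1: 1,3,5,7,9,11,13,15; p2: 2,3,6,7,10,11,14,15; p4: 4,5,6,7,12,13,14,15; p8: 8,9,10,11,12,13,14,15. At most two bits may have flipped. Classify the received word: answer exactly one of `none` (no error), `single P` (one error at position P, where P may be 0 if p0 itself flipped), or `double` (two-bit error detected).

s1: b1⊕b3⊕b5⊕b7⊕b9⊕b11⊕b13⊕b15 = 1⊕0⊕1⊕1⊕1⊕1⊕1⊕0 = 0
s2: b2⊕b3⊕b6⊕b7⊕b10⊕b11⊕b14⊕b15 = 1⊕0⊕0⊕1⊕0⊕1⊕0⊕0 = 1
s4: b4⊕b5⊕b6⊕b7⊕b12⊕b13⊕b14⊕b15 = 1⊕1⊕0⊕1⊕0⊕1⊕0⊕0 = 0
s8: b8⊕b9⊕b10⊕b11⊕b12⊕b13⊕b14⊕b15 = 1⊕1⊕0⊕1⊕0⊕1⊕0⊕0 = 0
Syndrome (s8...s1) = 0010 → position 2.
Overall parity (XOR of all 16 bits, including p0): 0⊕1⊕1⊕0⊕1⊕1⊕0⊕1⊕1⊕1⊕0⊕1⊕0⊕1⊕0⊕0 = 1
Overall=1, syndrome position=2 → single-bit error at position 2.

single 2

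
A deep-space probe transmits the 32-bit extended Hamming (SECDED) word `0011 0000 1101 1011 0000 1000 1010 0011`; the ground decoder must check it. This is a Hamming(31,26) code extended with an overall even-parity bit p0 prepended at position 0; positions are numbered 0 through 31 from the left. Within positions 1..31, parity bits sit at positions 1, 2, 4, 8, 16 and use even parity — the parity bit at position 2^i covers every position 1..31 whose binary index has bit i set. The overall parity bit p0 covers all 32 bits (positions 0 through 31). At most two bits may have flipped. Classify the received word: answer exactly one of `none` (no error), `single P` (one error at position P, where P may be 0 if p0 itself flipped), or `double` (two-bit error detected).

s1: b1⊕b3⊕b5⊕b7⊕b9⊕b11⊕b13⊕b15⊕b17⊕b19⊕b21⊕b23⊕b25⊕b27⊕b29⊕b31 = 0⊕1⊕0⊕0⊕1⊕1⊕0⊕1⊕0⊕0⊕0⊕0⊕0⊕0⊕0⊕1 = 1
s2: b2⊕b3⊕b6⊕b7⊕b10⊕b11⊕b14⊕b15⊕b18⊕b19⊕b22⊕b23⊕b26⊕b27⊕b30⊕b31 = 1⊕1⊕0⊕0⊕0⊕1⊕1⊕1⊕0⊕0⊕0⊕0⊕1⊕0⊕1⊕1 = 0
s4: b4⊕b5⊕b6⊕b7⊕b12⊕b13⊕b14⊕b15⊕b20⊕b21⊕b22⊕b23⊕b28⊕b29⊕b30⊕b31 = 0⊕0⊕0⊕0⊕1⊕0⊕1⊕1⊕1⊕0⊕0⊕0⊕0⊕0⊕1⊕1 = 0
s8: b8⊕b9⊕b10⊕b11⊕b12⊕b13⊕b14⊕b15⊕b24⊕b25⊕b26⊕b27⊕b28⊕b29⊕b30⊕b31 = 1⊕1⊕0⊕1⊕1⊕0⊕1⊕1⊕1⊕0⊕1⊕0⊕0⊕0⊕1⊕1 = 0
s16: b16⊕b17⊕b18⊕b19⊕b20⊕b21⊕b22⊕b23⊕b24⊕b25⊕b26⊕b27⊕b28⊕b29⊕b30⊕b31 = 0⊕0⊕0⊕0⊕1⊕0⊕0⊕0⊕1⊕0⊕1⊕0⊕0⊕0⊕1⊕1 = 1
Syndrome (s16...s1) = 10001 → position 17.
Overall parity (XOR of all 32 bits, including p0): 0⊕0⊕1⊕1⊕0⊕0⊕0⊕0⊕1⊕1⊕0⊕1⊕1⊕0⊕1⊕1⊕0⊕0⊕0⊕0⊕1⊕0⊕0⊕0⊕1⊕0⊕1⊕0⊕0⊕0⊕1⊕1 = 1
Overall=1, syndrome position=17 → single-bit error at position 17.

single 17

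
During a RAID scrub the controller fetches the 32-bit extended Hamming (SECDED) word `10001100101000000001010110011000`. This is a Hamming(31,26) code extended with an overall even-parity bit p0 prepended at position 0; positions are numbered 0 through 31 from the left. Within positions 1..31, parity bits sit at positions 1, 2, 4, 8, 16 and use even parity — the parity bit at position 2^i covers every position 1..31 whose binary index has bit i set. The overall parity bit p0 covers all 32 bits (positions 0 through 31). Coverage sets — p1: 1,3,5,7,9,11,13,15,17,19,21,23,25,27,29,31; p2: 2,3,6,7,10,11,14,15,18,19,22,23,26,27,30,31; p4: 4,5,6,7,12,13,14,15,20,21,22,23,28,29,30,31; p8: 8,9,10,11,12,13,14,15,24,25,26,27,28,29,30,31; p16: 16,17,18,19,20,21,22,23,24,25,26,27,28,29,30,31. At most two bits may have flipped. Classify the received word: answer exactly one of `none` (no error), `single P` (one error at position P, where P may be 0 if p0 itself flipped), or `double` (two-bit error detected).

single 13

s1: b1⊕b3⊕b5⊕b7⊕b9⊕b11⊕b13⊕b15⊕b17⊕b19⊕b21⊕b23⊕b25⊕b27⊕b29⊕b31 = 0⊕0⊕1⊕0⊕0⊕0⊕0⊕0⊕0⊕1⊕1⊕1⊕0⊕1⊕0⊕0 = 1
s2: b2⊕b3⊕b6⊕b7⊕b10⊕b11⊕b14⊕b15⊕b18⊕b19⊕b22⊕b23⊕b26⊕b27⊕b30⊕b31 = 0⊕0⊕0⊕0⊕1⊕0⊕0⊕0⊕0⊕1⊕0⊕1⊕0⊕1⊕0⊕0 = 0
s4: b4⊕b5⊕b6⊕b7⊕b12⊕b13⊕b14⊕b15⊕b20⊕b21⊕b22⊕b23⊕b28⊕b29⊕b30⊕b31 = 1⊕1⊕0⊕0⊕0⊕0⊕0⊕0⊕0⊕1⊕0⊕1⊕1⊕0⊕0⊕0 = 1
s8: b8⊕b9⊕b10⊕b11⊕b12⊕b13⊕b14⊕b15⊕b24⊕b25⊕b26⊕b27⊕b28⊕b29⊕b30⊕b31 = 1⊕0⊕1⊕0⊕0⊕0⊕0⊕0⊕1⊕0⊕0⊕1⊕1⊕0⊕0⊕0 = 1
s16: b16⊕b17⊕b18⊕b19⊕b20⊕b21⊕b22⊕b23⊕b24⊕b25⊕b26⊕b27⊕b28⊕b29⊕b30⊕b31 = 0⊕0⊕0⊕1⊕0⊕1⊕0⊕1⊕1⊕0⊕0⊕1⊕1⊕0⊕0⊕0 = 0
Syndrome (s16...s1) = 01101 → position 13.
Overall parity (XOR of all 32 bits, including p0): 1⊕0⊕0⊕0⊕1⊕1⊕0⊕0⊕1⊕0⊕1⊕0⊕0⊕0⊕0⊕0⊕0⊕0⊕0⊕1⊕0⊕1⊕0⊕1⊕1⊕0⊕0⊕1⊕1⊕0⊕0⊕0 = 1
Overall=1, syndrome position=13 → single-bit error at position 13.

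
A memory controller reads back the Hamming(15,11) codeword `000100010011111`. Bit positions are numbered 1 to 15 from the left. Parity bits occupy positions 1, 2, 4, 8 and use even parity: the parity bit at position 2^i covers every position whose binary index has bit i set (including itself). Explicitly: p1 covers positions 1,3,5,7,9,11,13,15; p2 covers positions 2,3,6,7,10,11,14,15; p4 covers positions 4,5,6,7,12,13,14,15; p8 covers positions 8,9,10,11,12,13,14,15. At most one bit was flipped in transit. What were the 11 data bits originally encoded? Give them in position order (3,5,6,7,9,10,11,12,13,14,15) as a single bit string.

00010011111

s1: b1⊕b3⊕b5⊕b7⊕b9⊕b11⊕b13⊕b15 = 0⊕0⊕0⊕0⊕0⊕1⊕1⊕1 = 1
s2: b2⊕b3⊕b6⊕b7⊕b10⊕b11⊕b14⊕b15 = 0⊕0⊕0⊕0⊕0⊕1⊕1⊕1 = 1
s4: b4⊕b5⊕b6⊕b7⊕b12⊕b13⊕b14⊕b15 = 1⊕0⊕0⊕0⊕1⊕1⊕1⊕1 = 1
s8: b8⊕b9⊕b10⊕b11⊕b12⊕b13⊕b14⊕b15 = 1⊕0⊕0⊕1⊕1⊕1⊕1⊕1 = 0
Syndrome (s8...s1) = 0111 → position 7.
Flip bit 7: corrected codeword = 000100110011111
Data bits at positions 3,5,6,7,9,10,11,12,13,14,15: 00010011111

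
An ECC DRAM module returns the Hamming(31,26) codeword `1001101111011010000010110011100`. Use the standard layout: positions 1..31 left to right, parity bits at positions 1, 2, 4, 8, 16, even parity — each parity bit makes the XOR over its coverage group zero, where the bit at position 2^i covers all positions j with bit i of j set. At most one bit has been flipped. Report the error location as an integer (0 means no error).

s1: b1⊕b3⊕b5⊕b7⊕b9⊕b11⊕b13⊕b15⊕b17⊕b19⊕b21⊕b23⊕b25⊕b27⊕b29⊕b31 = 1⊕0⊕1⊕1⊕1⊕0⊕1⊕1⊕0⊕0⊕1⊕1⊕0⊕1⊕1⊕0 = 0
s2: b2⊕b3⊕b6⊕b7⊕b10⊕b11⊕b14⊕b15⊕b18⊕b19⊕b22⊕b23⊕b26⊕b27⊕b30⊕b31 = 0⊕0⊕0⊕1⊕1⊕0⊕0⊕1⊕0⊕0⊕0⊕1⊕0⊕1⊕0⊕0 = 1
s4: b4⊕b5⊕b6⊕b7⊕b12⊕b13⊕b14⊕b15⊕b20⊕b21⊕b22⊕b23⊕b28⊕b29⊕b30⊕b31 = 1⊕1⊕0⊕1⊕1⊕1⊕0⊕1⊕0⊕1⊕0⊕1⊕1⊕1⊕0⊕0 = 0
s8: b8⊕b9⊕b10⊕b11⊕b12⊕b13⊕b14⊕b15⊕b24⊕b25⊕b26⊕b27⊕b28⊕b29⊕b30⊕b31 = 1⊕1⊕1⊕0⊕1⊕1⊕0⊕1⊕1⊕0⊕0⊕1⊕1⊕1⊕0⊕0 = 0
s16: b16⊕b17⊕b18⊕b19⊕b20⊕b21⊕b22⊕b23⊕b24⊕b25⊕b26⊕b27⊕b28⊕b29⊕b30⊕b31 = 0⊕0⊕0⊕0⊕0⊕1⊕0⊕1⊕1⊕0⊕0⊕1⊕1⊕1⊕0⊕0 = 0
Syndrome (s16...s1) = 00010 → position 2.

2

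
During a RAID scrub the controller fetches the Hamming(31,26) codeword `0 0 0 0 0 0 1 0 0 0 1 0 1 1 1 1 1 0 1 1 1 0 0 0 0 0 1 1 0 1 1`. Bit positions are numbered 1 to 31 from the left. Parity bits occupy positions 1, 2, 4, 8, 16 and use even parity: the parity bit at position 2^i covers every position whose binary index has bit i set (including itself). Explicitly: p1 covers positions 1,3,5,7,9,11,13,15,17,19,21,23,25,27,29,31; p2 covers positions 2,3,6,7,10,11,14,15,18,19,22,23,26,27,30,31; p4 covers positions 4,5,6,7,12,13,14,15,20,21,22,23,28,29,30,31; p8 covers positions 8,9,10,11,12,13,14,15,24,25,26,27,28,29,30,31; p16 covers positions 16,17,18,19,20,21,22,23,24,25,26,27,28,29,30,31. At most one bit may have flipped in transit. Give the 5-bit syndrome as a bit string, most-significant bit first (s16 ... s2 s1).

10101

s1: b1⊕b3⊕b5⊕b7⊕b9⊕b11⊕b13⊕b15⊕b17⊕b19⊕b21⊕b23⊕b25⊕b27⊕b29⊕b31 = 0⊕0⊕0⊕1⊕0⊕1⊕1⊕1⊕1⊕1⊕1⊕0⊕0⊕1⊕0⊕1 = 1
s2: b2⊕b3⊕b6⊕b7⊕b10⊕b11⊕b14⊕b15⊕b18⊕b19⊕b22⊕b23⊕b26⊕b27⊕b30⊕b31 = 0⊕0⊕0⊕1⊕0⊕1⊕1⊕1⊕0⊕1⊕0⊕0⊕0⊕1⊕1⊕1 = 0
s4: b4⊕b5⊕b6⊕b7⊕b12⊕b13⊕b14⊕b15⊕b20⊕b21⊕b22⊕b23⊕b28⊕b29⊕b30⊕b31 = 0⊕0⊕0⊕1⊕0⊕1⊕1⊕1⊕1⊕1⊕0⊕0⊕1⊕0⊕1⊕1 = 1
s8: b8⊕b9⊕b10⊕b11⊕b12⊕b13⊕b14⊕b15⊕b24⊕b25⊕b26⊕b27⊕b28⊕b29⊕b30⊕b31 = 0⊕0⊕0⊕1⊕0⊕1⊕1⊕1⊕0⊕0⊕0⊕1⊕1⊕0⊕1⊕1 = 0
s16: b16⊕b17⊕b18⊕b19⊕b20⊕b21⊕b22⊕b23⊕b24⊕b25⊕b26⊕b27⊕b28⊕b29⊕b30⊕b31 = 1⊕1⊕0⊕1⊕1⊕1⊕0⊕0⊕0⊕0⊕0⊕1⊕1⊕0⊕1⊕1 = 1
Syndrome (s16...s1) = 10101 → position 21.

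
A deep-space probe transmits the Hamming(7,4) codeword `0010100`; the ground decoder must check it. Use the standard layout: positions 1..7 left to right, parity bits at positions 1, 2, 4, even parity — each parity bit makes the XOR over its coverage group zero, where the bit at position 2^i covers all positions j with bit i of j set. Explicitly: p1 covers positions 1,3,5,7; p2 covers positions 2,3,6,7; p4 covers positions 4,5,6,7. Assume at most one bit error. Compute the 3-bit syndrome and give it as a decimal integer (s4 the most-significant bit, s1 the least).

6

s1: b1⊕b3⊕b5⊕b7 = 0⊕1⊕1⊕0 = 0
s2: b2⊕b3⊕b6⊕b7 = 0⊕1⊕0⊕0 = 1
s4: b4⊕b5⊕b6⊕b7 = 0⊕1⊕0⊕0 = 1
Syndrome (s4...s1) = 110 → position 6.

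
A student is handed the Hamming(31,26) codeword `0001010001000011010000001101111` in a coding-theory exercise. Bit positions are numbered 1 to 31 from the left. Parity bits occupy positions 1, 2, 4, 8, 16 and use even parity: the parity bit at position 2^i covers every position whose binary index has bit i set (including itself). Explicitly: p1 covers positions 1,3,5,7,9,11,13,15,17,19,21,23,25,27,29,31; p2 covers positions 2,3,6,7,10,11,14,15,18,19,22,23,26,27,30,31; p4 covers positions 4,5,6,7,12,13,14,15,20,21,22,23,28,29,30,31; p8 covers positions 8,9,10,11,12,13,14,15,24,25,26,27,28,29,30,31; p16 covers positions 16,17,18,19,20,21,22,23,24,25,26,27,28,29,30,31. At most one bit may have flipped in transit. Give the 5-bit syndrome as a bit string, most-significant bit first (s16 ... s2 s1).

00110

s1: b1⊕b3⊕b5⊕b7⊕b9⊕b11⊕b13⊕b15⊕b17⊕b19⊕b21⊕b23⊕b25⊕b27⊕b29⊕b31 = 0⊕0⊕0⊕0⊕0⊕0⊕0⊕1⊕0⊕0⊕0⊕0⊕1⊕0⊕1⊕1 = 0
s2: b2⊕b3⊕b6⊕b7⊕b10⊕b11⊕b14⊕b15⊕b18⊕b19⊕b22⊕b23⊕b26⊕b27⊕b30⊕b31 = 0⊕0⊕1⊕0⊕1⊕0⊕0⊕1⊕1⊕0⊕0⊕0⊕1⊕0⊕1⊕1 = 1
s4: b4⊕b5⊕b6⊕b7⊕b12⊕b13⊕b14⊕b15⊕b20⊕b21⊕b22⊕b23⊕b28⊕b29⊕b30⊕b31 = 1⊕0⊕1⊕0⊕0⊕0⊕0⊕1⊕0⊕0⊕0⊕0⊕1⊕1⊕1⊕1 = 1
s8: b8⊕b9⊕b10⊕b11⊕b12⊕b13⊕b14⊕b15⊕b24⊕b25⊕b26⊕b27⊕b28⊕b29⊕b30⊕b31 = 0⊕0⊕1⊕0⊕0⊕0⊕0⊕1⊕0⊕1⊕1⊕0⊕1⊕1⊕1⊕1 = 0
s16: b16⊕b17⊕b18⊕b19⊕b20⊕b21⊕b22⊕b23⊕b24⊕b25⊕b26⊕b27⊕b28⊕b29⊕b30⊕b31 = 1⊕0⊕1⊕0⊕0⊕0⊕0⊕0⊕0⊕1⊕1⊕0⊕1⊕1⊕1⊕1 = 0
Syndrome (s16...s1) = 00110 → position 6.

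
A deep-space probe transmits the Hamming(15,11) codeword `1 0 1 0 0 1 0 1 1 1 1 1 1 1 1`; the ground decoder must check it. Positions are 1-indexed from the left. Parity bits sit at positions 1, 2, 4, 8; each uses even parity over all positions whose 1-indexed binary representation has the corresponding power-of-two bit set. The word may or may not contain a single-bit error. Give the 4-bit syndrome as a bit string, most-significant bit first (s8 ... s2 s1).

s1: b1⊕b3⊕b5⊕b7⊕b9⊕b11⊕b13⊕b15 = 1⊕1⊕0⊕0⊕1⊕1⊕1⊕1 = 0
s2: b2⊕b3⊕b6⊕b7⊕b10⊕b11⊕b14⊕b15 = 0⊕1⊕1⊕0⊕1⊕1⊕1⊕1 = 0
s4: b4⊕b5⊕b6⊕b7⊕b12⊕b13⊕b14⊕b15 = 0⊕0⊕1⊕0⊕1⊕1⊕1⊕1 = 1
s8: b8⊕b9⊕b10⊕b11⊕b12⊕b13⊕b14⊕b15 = 1⊕1⊕1⊕1⊕1⊕1⊕1⊕1 = 0
Syndrome (s8...s1) = 0100 → position 4.

0100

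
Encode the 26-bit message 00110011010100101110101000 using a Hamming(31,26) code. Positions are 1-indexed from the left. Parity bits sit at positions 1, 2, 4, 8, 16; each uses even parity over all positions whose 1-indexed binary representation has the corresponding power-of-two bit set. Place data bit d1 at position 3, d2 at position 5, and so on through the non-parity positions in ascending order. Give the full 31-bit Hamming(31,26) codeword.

Place data bits at non-power-of-two positions: b3=0, b5=0, b6=1, b7=1, b9=0, b10=0, b11=1, b12=1, b13=0, b14=1, b15=0, b17=1, b18=0, b19=0, b20=1, b21=0, b22=1, b23=1, b24=1, b25=0, b26=1, b27=0, b28=1, b29=0, b30=0, b31=0.
p1 = XOR of data positions {3,5,7,9,11,13,15,17,19,21,23,25,27,29,31} = 0⊕0⊕1⊕0⊕1⊕0⊕0⊕1⊕0⊕0⊕1⊕0⊕0⊕0⊕0 = 0
p2 = XOR of data positions {3,6,7,10,11,14,15,18,19,22,23,26,27,30,31} = 0⊕1⊕1⊕0⊕1⊕1⊕0⊕0⊕0⊕1⊕1⊕1⊕0⊕0⊕0 = 1
p4 = XOR of data positions {5,6,7,12,13,14,15,20,21,22,23,28,29,30,31} = 0⊕1⊕1⊕1⊕0⊕1⊕0⊕1⊕0⊕1⊕1⊕1⊕0⊕0⊕0 = 0
p8 = XOR of data positions {9,10,11,12,13,14,15,24,25,26,27,28,29,30,31} = 0⊕0⊕1⊕1⊕0⊕1⊕0⊕1⊕0⊕1⊕0⊕1⊕0⊕0⊕0 = 0
p16 = XOR of data positions {17,18,19,20,21,22,23,24,25,26,27,28,29,30,31} = 1⊕0⊕0⊕1⊕0⊕1⊕1⊕1⊕0⊕1⊕0⊕1⊕0⊕0⊕0 = 1
Codeword b1..b31 = 0100011000110101100101110101000

0100011000110101100101110101000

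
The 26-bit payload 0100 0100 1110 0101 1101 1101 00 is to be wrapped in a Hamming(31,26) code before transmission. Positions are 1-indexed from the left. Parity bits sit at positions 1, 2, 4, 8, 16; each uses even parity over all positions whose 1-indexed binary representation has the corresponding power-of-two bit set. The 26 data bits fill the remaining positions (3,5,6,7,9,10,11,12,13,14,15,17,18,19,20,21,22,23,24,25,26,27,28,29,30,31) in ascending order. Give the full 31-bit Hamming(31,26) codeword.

Place data bits at non-power-of-two positions: b3=0, b5=1, b6=0, b7=0, b9=0, b10=1, b11=0, b12=0, b13=1, b14=1, b15=1, b17=0, b18=0, b19=1, b20=0, b21=1, b22=1, b23=1, b24=0, b25=1, b26=1, b27=1, b28=0, b29=1, b30=0, b31=0.
p1 = XOR of data positions {3,5,7,9,11,13,15,17,19,21,23,25,27,29,31} = 0⊕1⊕0⊕0⊕0⊕1⊕1⊕0⊕1⊕1⊕1⊕1⊕1⊕1⊕0 = 1
p2 = XOR of data positions {3,6,7,10,11,14,15,18,19,22,23,26,27,30,31} = 0⊕0⊕0⊕1⊕0⊕1⊕1⊕0⊕1⊕1⊕1⊕1⊕1⊕0⊕0 = 0
p4 = XOR of data positions {5,6,7,12,13,14,15,20,21,22,23,28,29,30,31} = 1⊕0⊕0⊕0⊕1⊕1⊕1⊕0⊕1⊕1⊕1⊕0⊕1⊕0⊕0 = 0
p8 = XOR of data positions {9,10,11,12,13,14,15,24,25,26,27,28,29,30,31} = 0⊕1⊕0⊕0⊕1⊕1⊕1⊕0⊕1⊕1⊕1⊕0⊕1⊕0⊕0 = 0
p16 = XOR of data positions {17,18,19,20,21,22,23,24,25,26,27,28,29,30,31} = 0⊕0⊕1⊕0⊕1⊕1⊕1⊕0⊕1⊕1⊕1⊕0⊕1⊕0⊕0 = 0
Codeword b1..b31 = 1000100001001110001011101110100

1000100001001110001011101110100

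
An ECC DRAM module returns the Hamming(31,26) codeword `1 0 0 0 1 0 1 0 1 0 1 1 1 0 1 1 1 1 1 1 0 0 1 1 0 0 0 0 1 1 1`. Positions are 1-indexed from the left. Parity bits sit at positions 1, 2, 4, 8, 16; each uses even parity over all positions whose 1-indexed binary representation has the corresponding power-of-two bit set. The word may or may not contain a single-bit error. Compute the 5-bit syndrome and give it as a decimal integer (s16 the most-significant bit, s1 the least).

8

s1: b1⊕b3⊕b5⊕b7⊕b9⊕b11⊕b13⊕b15⊕b17⊕b19⊕b21⊕b23⊕b25⊕b27⊕b29⊕b31 = 1⊕0⊕1⊕1⊕1⊕1⊕1⊕1⊕1⊕1⊕0⊕1⊕0⊕0⊕1⊕1 = 0
s2: b2⊕b3⊕b6⊕b7⊕b10⊕b11⊕b14⊕b15⊕b18⊕b19⊕b22⊕b23⊕b26⊕b27⊕b30⊕b31 = 0⊕0⊕0⊕1⊕0⊕1⊕0⊕1⊕1⊕1⊕0⊕1⊕0⊕0⊕1⊕1 = 0
s4: b4⊕b5⊕b6⊕b7⊕b12⊕b13⊕b14⊕b15⊕b20⊕b21⊕b22⊕b23⊕b28⊕b29⊕b30⊕b31 = 0⊕1⊕0⊕1⊕1⊕1⊕0⊕1⊕1⊕0⊕0⊕1⊕0⊕1⊕1⊕1 = 0
s8: b8⊕b9⊕b10⊕b11⊕b12⊕b13⊕b14⊕b15⊕b24⊕b25⊕b26⊕b27⊕b28⊕b29⊕b30⊕b31 = 0⊕1⊕0⊕1⊕1⊕1⊕0⊕1⊕1⊕0⊕0⊕0⊕0⊕1⊕1⊕1 = 1
s16: b16⊕b17⊕b18⊕b19⊕b20⊕b21⊕b22⊕b23⊕b24⊕b25⊕b26⊕b27⊕b28⊕b29⊕b30⊕b31 = 1⊕1⊕1⊕1⊕1⊕0⊕0⊕1⊕1⊕0⊕0⊕0⊕0⊕1⊕1⊕1 = 0
Syndrome (s16...s1) = 01000 → position 8.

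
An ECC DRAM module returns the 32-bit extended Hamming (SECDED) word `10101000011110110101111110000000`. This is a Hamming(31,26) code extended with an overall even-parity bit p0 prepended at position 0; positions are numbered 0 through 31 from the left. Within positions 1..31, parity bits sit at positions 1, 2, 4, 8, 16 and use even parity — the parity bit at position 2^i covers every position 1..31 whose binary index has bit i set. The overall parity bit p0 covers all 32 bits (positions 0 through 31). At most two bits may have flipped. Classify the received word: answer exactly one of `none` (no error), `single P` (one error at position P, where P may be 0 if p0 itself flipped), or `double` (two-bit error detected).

double

s1: b1⊕b3⊕b5⊕b7⊕b9⊕b11⊕b13⊕b15⊕b17⊕b19⊕b21⊕b23⊕b25⊕b27⊕b29⊕b31 = 0⊕0⊕0⊕0⊕1⊕1⊕0⊕1⊕1⊕1⊕1⊕1⊕0⊕0⊕0⊕0 = 1
s2: b2⊕b3⊕b6⊕b7⊕b10⊕b11⊕b14⊕b15⊕b18⊕b19⊕b22⊕b23⊕b26⊕b27⊕b30⊕b31 = 1⊕0⊕0⊕0⊕1⊕1⊕1⊕1⊕0⊕1⊕1⊕1⊕0⊕0⊕0⊕0 = 0
s4: b4⊕b5⊕b6⊕b7⊕b12⊕b13⊕b14⊕b15⊕b20⊕b21⊕b22⊕b23⊕b28⊕b29⊕b30⊕b31 = 1⊕0⊕0⊕0⊕1⊕0⊕1⊕1⊕1⊕1⊕1⊕1⊕0⊕0⊕0⊕0 = 0
s8: b8⊕b9⊕b10⊕b11⊕b12⊕b13⊕b14⊕b15⊕b24⊕b25⊕b26⊕b27⊕b28⊕b29⊕b30⊕b31 = 0⊕1⊕1⊕1⊕1⊕0⊕1⊕1⊕1⊕0⊕0⊕0⊕0⊕0⊕0⊕0 = 1
s16: b16⊕b17⊕b18⊕b19⊕b20⊕b21⊕b22⊕b23⊕b24⊕b25⊕b26⊕b27⊕b28⊕b29⊕b30⊕b31 = 0⊕1⊕0⊕1⊕1⊕1⊕1⊕1⊕1⊕0⊕0⊕0⊕0⊕0⊕0⊕0 = 1
Syndrome (s16...s1) = 11001 → position 25.
Overall parity (XOR of all 32 bits, including p0): 1⊕0⊕1⊕0⊕1⊕0⊕0⊕0⊕0⊕1⊕1⊕1⊕1⊕0⊕1⊕1⊕0⊕1⊕0⊕1⊕1⊕1⊕1⊕1⊕1⊕0⊕0⊕0⊕0⊕0⊕0⊕0 = 0
Overall=0, syndrome position=25 → double-bit error detected (uncorrectable).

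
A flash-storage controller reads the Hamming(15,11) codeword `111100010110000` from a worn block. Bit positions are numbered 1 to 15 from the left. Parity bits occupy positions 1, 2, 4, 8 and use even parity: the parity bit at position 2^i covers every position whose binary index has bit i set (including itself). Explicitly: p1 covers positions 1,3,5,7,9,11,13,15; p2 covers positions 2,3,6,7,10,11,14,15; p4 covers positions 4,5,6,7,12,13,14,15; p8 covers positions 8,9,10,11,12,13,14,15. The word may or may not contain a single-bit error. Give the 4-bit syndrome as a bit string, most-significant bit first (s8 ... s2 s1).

s1: b1⊕b3⊕b5⊕b7⊕b9⊕b11⊕b13⊕b15 = 1⊕1⊕0⊕0⊕0⊕1⊕0⊕0 = 1
s2: b2⊕b3⊕b6⊕b7⊕b10⊕b11⊕b14⊕b15 = 1⊕1⊕0⊕0⊕1⊕1⊕0⊕0 = 0
s4: b4⊕b5⊕b6⊕b7⊕b12⊕b13⊕b14⊕b15 = 1⊕0⊕0⊕0⊕0⊕0⊕0⊕0 = 1
s8: b8⊕b9⊕b10⊕b11⊕b12⊕b13⊕b14⊕b15 = 1⊕0⊕1⊕1⊕0⊕0⊕0⊕0 = 1
Syndrome (s8...s1) = 1101 → position 13.

1101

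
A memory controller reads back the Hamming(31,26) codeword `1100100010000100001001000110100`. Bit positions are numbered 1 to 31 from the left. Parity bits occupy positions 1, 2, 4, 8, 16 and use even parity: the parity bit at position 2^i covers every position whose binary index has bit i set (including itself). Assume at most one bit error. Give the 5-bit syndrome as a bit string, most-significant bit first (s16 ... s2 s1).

11000

s1: b1⊕b3⊕b5⊕b7⊕b9⊕b11⊕b13⊕b15⊕b17⊕b19⊕b21⊕b23⊕b25⊕b27⊕b29⊕b31 = 1⊕0⊕1⊕0⊕1⊕0⊕0⊕0⊕0⊕1⊕0⊕0⊕0⊕1⊕1⊕0 = 0
s2: b2⊕b3⊕b6⊕b7⊕b10⊕b11⊕b14⊕b15⊕b18⊕b19⊕b22⊕b23⊕b26⊕b27⊕b30⊕b31 = 1⊕0⊕0⊕0⊕0⊕0⊕1⊕0⊕0⊕1⊕1⊕0⊕1⊕1⊕0⊕0 = 0
s4: b4⊕b5⊕b6⊕b7⊕b12⊕b13⊕b14⊕b15⊕b20⊕b21⊕b22⊕b23⊕b28⊕b29⊕b30⊕b31 = 0⊕1⊕0⊕0⊕0⊕0⊕1⊕0⊕0⊕0⊕1⊕0⊕0⊕1⊕0⊕0 = 0
s8: b8⊕b9⊕b10⊕b11⊕b12⊕b13⊕b14⊕b15⊕b24⊕b25⊕b26⊕b27⊕b28⊕b29⊕b30⊕b31 = 0⊕1⊕0⊕0⊕0⊕0⊕1⊕0⊕0⊕0⊕1⊕1⊕0⊕1⊕0⊕0 = 1
s16: b16⊕b17⊕b18⊕b19⊕b20⊕b21⊕b22⊕b23⊕b24⊕b25⊕b26⊕b27⊕b28⊕b29⊕b30⊕b31 = 0⊕0⊕0⊕1⊕0⊕0⊕1⊕0⊕0⊕0⊕1⊕1⊕0⊕1⊕0⊕0 = 1
Syndrome (s16...s1) = 11000 → position 24.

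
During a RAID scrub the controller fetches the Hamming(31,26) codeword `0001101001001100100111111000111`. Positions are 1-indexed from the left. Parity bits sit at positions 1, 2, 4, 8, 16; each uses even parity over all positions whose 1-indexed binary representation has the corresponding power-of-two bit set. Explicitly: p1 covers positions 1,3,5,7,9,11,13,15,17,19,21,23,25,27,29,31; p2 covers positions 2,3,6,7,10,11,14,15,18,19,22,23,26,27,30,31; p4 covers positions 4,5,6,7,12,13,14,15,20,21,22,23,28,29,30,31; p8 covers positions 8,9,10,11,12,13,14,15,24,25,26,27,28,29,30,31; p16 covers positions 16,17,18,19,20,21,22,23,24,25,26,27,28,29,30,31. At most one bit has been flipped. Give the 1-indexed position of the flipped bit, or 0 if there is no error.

3

s1: b1⊕b3⊕b5⊕b7⊕b9⊕b11⊕b13⊕b15⊕b17⊕b19⊕b21⊕b23⊕b25⊕b27⊕b29⊕b31 = 0⊕0⊕1⊕1⊕0⊕0⊕1⊕0⊕1⊕0⊕1⊕1⊕1⊕0⊕1⊕1 = 1
s2: b2⊕b3⊕b6⊕b7⊕b10⊕b11⊕b14⊕b15⊕b18⊕b19⊕b22⊕b23⊕b26⊕b27⊕b30⊕b31 = 0⊕0⊕0⊕1⊕1⊕0⊕1⊕0⊕0⊕0⊕1⊕1⊕0⊕0⊕1⊕1 = 1
s4: b4⊕b5⊕b6⊕b7⊕b12⊕b13⊕b14⊕b15⊕b20⊕b21⊕b22⊕b23⊕b28⊕b29⊕b30⊕b31 = 1⊕1⊕0⊕1⊕0⊕1⊕1⊕0⊕1⊕1⊕1⊕1⊕0⊕1⊕1⊕1 = 0
s8: b8⊕b9⊕b10⊕b11⊕b12⊕b13⊕b14⊕b15⊕b24⊕b25⊕b26⊕b27⊕b28⊕b29⊕b30⊕b31 = 0⊕0⊕1⊕0⊕0⊕1⊕1⊕0⊕1⊕1⊕0⊕0⊕0⊕1⊕1⊕1 = 0
s16: b16⊕b17⊕b18⊕b19⊕b20⊕b21⊕b22⊕b23⊕b24⊕b25⊕b26⊕b27⊕b28⊕b29⊕b30⊕b31 = 0⊕1⊕0⊕0⊕1⊕1⊕1⊕1⊕1⊕1⊕0⊕0⊕0⊕1⊕1⊕1 = 0
Syndrome (s16...s1) = 00011 → position 3.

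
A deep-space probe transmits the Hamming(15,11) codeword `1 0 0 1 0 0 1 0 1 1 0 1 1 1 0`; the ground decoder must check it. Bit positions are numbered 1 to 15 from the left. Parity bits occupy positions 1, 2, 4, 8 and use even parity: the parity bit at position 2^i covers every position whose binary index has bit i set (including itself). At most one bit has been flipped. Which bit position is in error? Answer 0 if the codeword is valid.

14

s1: b1⊕b3⊕b5⊕b7⊕b9⊕b11⊕b13⊕b15 = 1⊕0⊕0⊕1⊕1⊕0⊕1⊕0 = 0
s2: b2⊕b3⊕b6⊕b7⊕b10⊕b11⊕b14⊕b15 = 0⊕0⊕0⊕1⊕1⊕0⊕1⊕0 = 1
s4: b4⊕b5⊕b6⊕b7⊕b12⊕b13⊕b14⊕b15 = 1⊕0⊕0⊕1⊕1⊕1⊕1⊕0 = 1
s8: b8⊕b9⊕b10⊕b11⊕b12⊕b13⊕b14⊕b15 = 0⊕1⊕1⊕0⊕1⊕1⊕1⊕0 = 1
Syndrome (s8...s1) = 1110 → position 14.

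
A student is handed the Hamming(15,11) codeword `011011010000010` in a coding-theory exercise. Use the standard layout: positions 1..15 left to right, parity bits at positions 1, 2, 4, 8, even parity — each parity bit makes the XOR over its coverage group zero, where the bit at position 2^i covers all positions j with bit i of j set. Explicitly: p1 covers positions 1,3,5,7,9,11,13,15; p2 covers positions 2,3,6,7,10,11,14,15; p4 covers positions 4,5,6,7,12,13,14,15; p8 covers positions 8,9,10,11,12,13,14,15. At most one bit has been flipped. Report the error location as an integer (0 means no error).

4

s1: b1⊕b3⊕b5⊕b7⊕b9⊕b11⊕b13⊕b15 = 0⊕1⊕1⊕0⊕0⊕0⊕0⊕0 = 0
s2: b2⊕b3⊕b6⊕b7⊕b10⊕b11⊕b14⊕b15 = 1⊕1⊕1⊕0⊕0⊕0⊕1⊕0 = 0
s4: b4⊕b5⊕b6⊕b7⊕b12⊕b13⊕b14⊕b15 = 0⊕1⊕1⊕0⊕0⊕0⊕1⊕0 = 1
s8: b8⊕b9⊕b10⊕b11⊕b12⊕b13⊕b14⊕b15 = 1⊕0⊕0⊕0⊕0⊕0⊕1⊕0 = 0
Syndrome (s8...s1) = 0100 → position 4.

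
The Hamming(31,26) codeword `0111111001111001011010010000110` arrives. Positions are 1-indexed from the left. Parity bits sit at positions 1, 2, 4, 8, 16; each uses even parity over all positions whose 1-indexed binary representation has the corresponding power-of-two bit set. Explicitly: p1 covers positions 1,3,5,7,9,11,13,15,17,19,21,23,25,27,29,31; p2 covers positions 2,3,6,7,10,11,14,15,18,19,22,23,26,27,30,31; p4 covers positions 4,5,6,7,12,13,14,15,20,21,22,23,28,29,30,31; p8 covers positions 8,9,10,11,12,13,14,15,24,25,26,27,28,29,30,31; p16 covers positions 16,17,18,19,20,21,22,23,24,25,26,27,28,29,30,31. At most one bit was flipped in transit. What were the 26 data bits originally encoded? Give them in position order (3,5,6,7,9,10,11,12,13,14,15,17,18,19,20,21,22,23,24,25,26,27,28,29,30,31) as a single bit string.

11110111100011010010000100

s1: b1⊕b3⊕b5⊕b7⊕b9⊕b11⊕b13⊕b15⊕b17⊕b19⊕b21⊕b23⊕b25⊕b27⊕b29⊕b31 = 0⊕1⊕1⊕1⊕0⊕1⊕1⊕0⊕0⊕1⊕1⊕0⊕0⊕0⊕1⊕0 = 0
s2: b2⊕b3⊕b6⊕b7⊕b10⊕b11⊕b14⊕b15⊕b18⊕b19⊕b22⊕b23⊕b26⊕b27⊕b30⊕b31 = 1⊕1⊕1⊕1⊕1⊕1⊕0⊕0⊕1⊕1⊕0⊕0⊕0⊕0⊕1⊕0 = 1
s4: b4⊕b5⊕b6⊕b7⊕b12⊕b13⊕b14⊕b15⊕b20⊕b21⊕b22⊕b23⊕b28⊕b29⊕b30⊕b31 = 1⊕1⊕1⊕1⊕1⊕1⊕0⊕0⊕0⊕1⊕0⊕0⊕0⊕1⊕1⊕0 = 1
s8: b8⊕b9⊕b10⊕b11⊕b12⊕b13⊕b14⊕b15⊕b24⊕b25⊕b26⊕b27⊕b28⊕b29⊕b30⊕b31 = 0⊕0⊕1⊕1⊕1⊕1⊕0⊕0⊕1⊕0⊕0⊕0⊕0⊕1⊕1⊕0 = 1
s16: b16⊕b17⊕b18⊕b19⊕b20⊕b21⊕b22⊕b23⊕b24⊕b25⊕b26⊕b27⊕b28⊕b29⊕b30⊕b31 = 1⊕0⊕1⊕1⊕0⊕1⊕0⊕0⊕1⊕0⊕0⊕0⊕0⊕1⊕1⊕0 = 1
Syndrome (s16...s1) = 11110 → position 30.
Flip bit 30: corrected codeword = 0111111001111001011010010000100
Data bits at positions 3,5,6,7,9,10,11,12,13,14,15,17,18,19,20,21,22,23,24,25,26,27,28,29,30,31: 11110111100011010010000100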